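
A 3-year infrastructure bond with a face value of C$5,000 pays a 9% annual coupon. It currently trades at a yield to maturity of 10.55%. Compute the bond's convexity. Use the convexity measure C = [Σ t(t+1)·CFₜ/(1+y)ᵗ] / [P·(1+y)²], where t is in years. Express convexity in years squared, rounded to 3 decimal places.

8.750

With y = 0.1055:
  t   CF        PV=CF/(1+0.1055)^t    t·PV        t(t+1)·PV
  1       450.00       407.0556       407.0556         814.1113
  2       450.00       368.2095       736.4191       2,209.2572
  3     5,450.00     4,033.8548    12,101.5644      48,406.2576
  Σ                  4,809.1200    13,245.0391      51,429.6260
P = 4,809.1200.
Convexity = Σ t(t+1)·PV / [P·(1+y)²] = 51,429.6260 / (4,809.1200 × 1.222130) = 8.75045.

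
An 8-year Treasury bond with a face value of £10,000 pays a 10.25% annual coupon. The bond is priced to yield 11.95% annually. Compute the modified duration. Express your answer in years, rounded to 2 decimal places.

5.11 years

Periodic yield y = 0.1195. First find Macaulay duration:
  t   CF        PV=CF/(1+0.1195)^t    t·PV
  1     1,025.00       915.5873       915.5873
  2     1,025.00       817.8538     1,635.7076
  3     1,025.00       730.5527     2,191.6582
  4     1,025.00       652.5706     2,610.2822
  5     1,025.00       582.9125     2,914.5625
  6     1,025.00       520.6900     3,124.1403
  7     1,025.00       465.1095     3,255.7663
  8    11,025.00     4,468.7475    35,749.9799
  Σ                  9,154.0239    52,397.6843
P = 9,154.0239; Macaulay duration = 52,397.6843 / 9,154.0239 = 5.72401 years.
Modified duration = D_Mac / (1 + y) = 5.72401 / 1.1195 = 5.11300 years.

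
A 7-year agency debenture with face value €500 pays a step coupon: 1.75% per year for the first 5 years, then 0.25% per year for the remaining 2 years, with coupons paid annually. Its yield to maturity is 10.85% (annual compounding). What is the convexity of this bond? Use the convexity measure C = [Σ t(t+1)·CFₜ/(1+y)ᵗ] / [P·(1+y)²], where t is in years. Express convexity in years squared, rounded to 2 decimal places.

41.40

With y = 0.1085:
  t   CF        PV=CF/(1+0.1085)^t    t·PV        t(t+1)·PV
  1         8.75         7.8935         7.8935          15.7871
  2         8.75         7.1209        14.2419          42.7256
  3         8.75         6.4239        19.2718          77.0872
  4         8.75         5.7952        23.1806         115.9032
  5         8.75         5.2279        26.1396         156.8378
  6         1.25         0.6737         4.0425          28.2973
  7       501.25       243.7275     1,706.0924      13,648.7390
  Σ                    276.8627     1,800.8623      14,085.3772
P = 276.8627.
Convexity = Σ t(t+1)·PV / [P·(1+y)²] = 14,085.3772 / (276.8627 × 1.228772) = 41.40308.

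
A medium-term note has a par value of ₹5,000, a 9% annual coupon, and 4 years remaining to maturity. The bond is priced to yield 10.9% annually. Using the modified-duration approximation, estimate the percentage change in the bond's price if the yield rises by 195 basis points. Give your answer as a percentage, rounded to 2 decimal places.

-6.18%

Periodic yield y = 0.109. Modified duration first:
  t   CF        PV=CF/(1+0.109)^t    t·PV
  1       450.00       405.7710       405.7710
  2       450.00       365.8891       731.7781
  3       450.00       329.9270       989.7810
  4     5,450.00     3,603.0502    14,412.2010
  Σ                  4,704.6373    16,539.5311
P = 4,704.6373; D_Mac = 3.51558 yrs; D_mod = 3.51558/(1+0.109) = 3.17005 yrs.
ΔP/P ≈ -D_mod · Δy = -3.17005 × (+0.0195) = -0.061816 = -6.1816%.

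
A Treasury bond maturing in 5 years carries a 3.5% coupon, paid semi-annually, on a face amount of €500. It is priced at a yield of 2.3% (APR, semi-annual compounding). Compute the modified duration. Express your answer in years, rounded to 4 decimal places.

Periodic yield y = 0.0115. First find Macaulay duration:
  t   CF        PV=CF/(1+0.0115)^t    t·PV
  1         8.75         8.6505         8.6505
  2         8.75         8.5522        17.1043
  3         8.75         8.4549        25.3648
  4         8.75         8.3588        33.4352
  5         8.75         8.2638        41.3189
  6         8.75         8.1698        49.0189
  7         8.75         8.0769        56.5386
  8         8.75         7.9851        63.8809
  9         8.75         7.8943        71.0489
  10      508.75       453.7802     4,537.8021
  Σ                    528.1866     4,904.1632
P = 528.1866; Macaulay duration = 4,904.1632 / 528.1866 = 9.28491 half-year periods = 4.64245 years.
Modified duration = D_Mac / (1 + y) = 4.64245 / 1.0115 = 4.58967 years.

4.5897 years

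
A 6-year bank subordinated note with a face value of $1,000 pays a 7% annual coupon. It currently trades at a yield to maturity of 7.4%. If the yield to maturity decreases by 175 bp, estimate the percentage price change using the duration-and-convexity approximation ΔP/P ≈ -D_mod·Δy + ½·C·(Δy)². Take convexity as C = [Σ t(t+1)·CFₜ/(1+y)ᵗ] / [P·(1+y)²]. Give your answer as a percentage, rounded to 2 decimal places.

+8.74%

With y = 0.074:
  t   CF        PV=CF/(1+0.074)^t    t·PV        t(t+1)·PV
  1        70.00        65.1769        65.1769         130.3538
  2        70.00        60.6861       121.3723         364.1168
  3        70.00        56.5048       169.5143         678.0574
  4        70.00        52.6115       210.4461       1,052.2306
  5        70.00        48.9865       244.9326       1,469.5958
  6     1,070.00       697.2011     4,183.2068      29,282.4479
  Σ                    981.1670     4,994.6491      32,976.8023
P = 981.1670; D_Mac = 5.09052 yrs; D_mod = 4.73978 yrs; C = 29.13782.
Duration effect: -4.73978 × (-0.0175) = +0.082946
Convexity effect: 0.5 × 29.13782 × (-0.0175)² = +0.0044617
ΔP/P ≈ +0.082946 + 0.0044617 = +0.087408 = +8.7408%.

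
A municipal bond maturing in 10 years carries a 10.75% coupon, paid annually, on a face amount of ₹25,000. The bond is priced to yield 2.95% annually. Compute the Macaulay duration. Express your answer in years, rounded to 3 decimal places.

7.386 years

Periodic yield y = 0.0295. Discount each cash flow and weight by its year:
  t   CF        PV=CF/(1+0.0295)^t    t·PV
  1     2,687.50     2,610.4905     2,610.4905
  2     2,687.50     2,535.6877     5,071.3755
  3     2,687.50     2,463.0284     7,389.0852
  4     2,687.50     2,392.4511     9,569.8044
  5     2,687.50     2,323.8962    11,619.4808
  6     2,687.50     2,257.3056    13,543.8339
  7     2,687.50     2,192.6233    15,348.3628
  8     2,687.50     2,129.7943    17,038.3546
  9     2,687.50     2,068.7657    18,618.8916
  10   27,687.50    20,702.3780   207,023.7800
  Σ                 41,676.4209   307,833.4593
Price P = Σ PV = 41,676.4209.
Macaulay duration = Σ(t·PV) / P = 307,833.4593 / 41,676.4209 = 7.38627 years.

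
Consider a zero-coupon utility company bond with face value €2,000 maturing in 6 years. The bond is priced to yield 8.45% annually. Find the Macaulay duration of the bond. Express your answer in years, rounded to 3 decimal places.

A zero-coupon bond has a single cash flow at maturity, so its Macaulay duration equals its maturity: 6 years.

6.000 years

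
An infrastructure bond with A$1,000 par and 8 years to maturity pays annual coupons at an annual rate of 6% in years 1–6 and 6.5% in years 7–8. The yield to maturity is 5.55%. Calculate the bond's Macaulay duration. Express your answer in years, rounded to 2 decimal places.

Periodic yield y = 0.0555. Discount each cash flow and weight by its year:
  t   CF        PV=CF/(1+0.0555)^t    t·PV
  1        60.00        56.8451        56.8451
  2        60.00        53.8561       107.7122
  3        60.00        51.0242       153.0727
  4        60.00        48.3413       193.3652
  5        60.00        45.7994       228.9971
  6        60.00        43.3912       260.3473
  7        65.00        44.5354       311.7480
  8     1,065.00       691.3273     5,530.6184
  Σ                  1,035.1201     6,842.7060
Price P = Σ PV = 1,035.1201.
Macaulay duration = Σ(t·PV) / P = 6,842.7060 / 1,035.1201 = 6.61054 years.

6.61 years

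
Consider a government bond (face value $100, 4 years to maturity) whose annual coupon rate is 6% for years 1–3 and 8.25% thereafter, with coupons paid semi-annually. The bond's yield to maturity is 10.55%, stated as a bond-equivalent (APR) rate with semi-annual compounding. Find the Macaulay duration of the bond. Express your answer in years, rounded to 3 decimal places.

Periodic yield y = 0.05275. Discount each cash flow and weight by its period:
  t   CF        PV=CF/(1+0.05275)^t    t·PV
  1        3.000         2.8497         2.8497
  2        3.000         2.7069         5.4138
  3        3.000         2.5713         7.7138
  4        3.000         2.4424         9.7697
  5        3.000         2.3200        11.6002
  6        3.000         2.2038        13.2227
  7        4.125         2.8784        20.1486
  8      104.125        69.0165       552.1321
  Σ                     86.9890       622.8505
Price P = Σ PV = 86.9890.
Macaulay duration = Σ(t·PV) / P = 622.8505 / 86.9890 = 7.16011 half-year periods.
In years: 7.16011 / 2 = 3.58006 years.

3.580 years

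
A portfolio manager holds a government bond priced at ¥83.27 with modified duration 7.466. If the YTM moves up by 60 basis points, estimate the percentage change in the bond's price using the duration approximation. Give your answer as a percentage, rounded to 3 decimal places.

-4.480%

Duration approximation: ΔP/P ≈ -D_mod · Δy = -7.466 × (+0.006) = -0.044796.
As a percentage: -4.4796%.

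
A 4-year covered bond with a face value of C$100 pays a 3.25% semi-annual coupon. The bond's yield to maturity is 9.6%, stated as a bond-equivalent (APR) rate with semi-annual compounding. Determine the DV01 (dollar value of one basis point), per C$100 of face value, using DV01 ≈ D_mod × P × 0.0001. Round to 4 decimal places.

C$0.0284

Periodic yield y = 0.048.
  t   CF        PV=CF/(1+0.048)^t    t·PV
  1        1.625         1.5506         1.5506
  2        1.625         1.4796         2.9591
  3        1.625         1.4118         4.2354
  4        1.625         1.3471         5.3885
  5        1.625         1.2854         6.4271
  6        1.625         1.2266         7.3593
  7        1.625         1.1704         8.1926
  8      101.625        69.8410       558.7278
  Σ                     79.3124       594.8404
P = 79.3124; D_Mac = 7.49997 half-year periods = 3.74999 yrs; D_mod = 3.57823 yrs.
DV01 ≈ 3.57823 × 79.3124 × 0.0001 = 0.028380.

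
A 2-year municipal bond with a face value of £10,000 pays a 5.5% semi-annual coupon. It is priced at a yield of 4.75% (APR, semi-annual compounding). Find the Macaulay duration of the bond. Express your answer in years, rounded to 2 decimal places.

1.92 years

Periodic yield y = 0.02375. Discount each cash flow and weight by its period:
  t   CF        PV=CF/(1+0.02375)^t    t·PV
  1       275.00       268.6203       268.6203
  2       275.00       262.3885       524.7771
  3       275.00       256.3014       768.9041
  4    10,275.00     9,354.1897    37,416.7587
  Σ                 10,141.4999    38,979.0602
Price P = Σ PV = 10,141.4999.
Macaulay duration = Σ(t·PV) / P = 38,979.0602 / 10,141.4999 = 3.84352 half-year periods.
In years: 3.84352 / 2 = 1.92176 years.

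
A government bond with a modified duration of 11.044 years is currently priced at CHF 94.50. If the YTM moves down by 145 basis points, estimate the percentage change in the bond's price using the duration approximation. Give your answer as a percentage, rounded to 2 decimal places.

+16.01%

Duration approximation: ΔP/P ≈ -D_mod · Δy = -11.044 × (-0.0145) = +0.160138.
As a percentage: +16.0138%.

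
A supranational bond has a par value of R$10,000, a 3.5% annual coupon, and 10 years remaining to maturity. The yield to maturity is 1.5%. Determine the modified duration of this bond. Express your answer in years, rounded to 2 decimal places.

8.61 years

Periodic yield y = 0.015. First find Macaulay duration:
  t   CF        PV=CF/(1+0.015)^t    t·PV
  1       350.00       344.8276       344.8276
  2       350.00       339.7316       679.4632
  3       350.00       334.7109     1,004.1328
  4       350.00       329.7645     1,319.0579
  5       350.00       324.8911     1,624.4556
  6       350.00       320.0898     1,920.5386
  7       350.00       315.3594     2,207.5156
  8       350.00       310.6989     2,485.5911
  9       350.00       306.1073     2,754.9656
  10   10,350.00     8,918.2558    89,182.5585
  Σ                 11,844.4369   103,523.1066
P = 11,844.4369; Macaulay duration = 103,523.1066 / 11,844.4369 = 8.74023 years.
Modified duration = D_Mac / (1 + y) = 8.74023 / 1.015 = 8.61106 years.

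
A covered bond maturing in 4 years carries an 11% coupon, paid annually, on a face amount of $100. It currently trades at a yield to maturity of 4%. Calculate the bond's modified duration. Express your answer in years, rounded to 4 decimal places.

3.3719 years

Periodic yield y = 0.04. First find Macaulay duration:
  t   CF        PV=CF/(1+0.04)^t    t·PV
  1        11.00        10.5769        10.5769
  2        11.00        10.1701        20.3402
  3        11.00         9.7790        29.3369
  4       111.00        94.8833       379.5331
  Σ                    125.4093       439.7871
P = 125.4093; Macaulay duration = 439.7871 / 125.4093 = 3.50682 years.
Modified duration = D_Mac / (1 + y) = 3.50682 / 1.04 = 3.37194 years.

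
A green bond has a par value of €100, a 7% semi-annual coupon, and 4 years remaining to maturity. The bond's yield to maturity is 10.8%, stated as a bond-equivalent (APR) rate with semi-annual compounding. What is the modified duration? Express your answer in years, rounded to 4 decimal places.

Periodic yield y = 0.054. First find Macaulay duration:
  t   CF        PV=CF/(1+0.054)^t    t·PV
  1         3.50         3.3207         3.3207
  2         3.50         3.1506         6.3011
  3         3.50         2.9891         8.9674
  4         3.50         2.8360        11.3440
  5         3.50         2.6907        13.4535
  6         3.50         2.5528        15.3171
  7         3.50         2.4221        16.9544
  8       103.50        67.9541       543.6325
  Σ                     87.9160       619.2907
P = 87.9160; Macaulay duration = 619.2907 / 87.9160 = 7.04412 half-year periods = 3.52206 years.
Modified duration = D_Mac / (1 + y) = 3.52206 / 1.054 = 3.34161 years.

3.3416 years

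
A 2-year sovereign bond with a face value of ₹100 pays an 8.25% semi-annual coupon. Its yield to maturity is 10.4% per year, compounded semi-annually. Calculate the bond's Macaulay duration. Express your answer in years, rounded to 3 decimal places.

Periodic yield y = 0.052. Discount each cash flow and weight by its period:
  t   CF        PV=CF/(1+0.052)^t    t·PV
  1        4.125         3.9211         3.9211
  2        4.125         3.7273         7.4546
  3        4.125         3.5430        10.6291
  4      104.125        85.0143       340.0573
  Σ                     96.2057       362.0621
Price P = Σ PV = 96.2057.
Macaulay duration = Σ(t·PV) / P = 362.0621 / 96.2057 = 3.76341 half-year periods.
In years: 3.76341 / 2 = 1.88171 years.

1.882 years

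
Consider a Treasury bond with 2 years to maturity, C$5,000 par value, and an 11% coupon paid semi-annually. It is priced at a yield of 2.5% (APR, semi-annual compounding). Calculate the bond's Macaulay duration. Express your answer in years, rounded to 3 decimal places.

Periodic yield y = 0.0125. Discount each cash flow and weight by its period:
  t   CF        PV=CF/(1+0.0125)^t    t·PV
  1       275.00       271.6049       271.6049
  2       275.00       268.2518       536.5036
  3       275.00       264.9400       794.8201
  4     5,275.00     5,019.2906    20,077.1622
  Σ                  5,824.0873    21,680.0908
Price P = Σ PV = 5,824.0873.
Macaulay duration = Σ(t·PV) / P = 21,680.0908 / 5,824.0873 = 3.72249 half-year periods.
In years: 3.72249 / 2 = 1.86124 years.

1.861 years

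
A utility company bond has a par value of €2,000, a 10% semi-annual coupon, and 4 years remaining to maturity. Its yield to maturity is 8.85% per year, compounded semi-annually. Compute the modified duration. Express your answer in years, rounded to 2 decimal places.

3.26 years

Periodic yield y = 0.04425. First find Macaulay duration:
  t   CF        PV=CF/(1+0.04425)^t    t·PV
  1       100.00        95.7625        95.7625
  2       100.00        91.7046       183.4092
  3       100.00        87.8186       263.4558
  4       100.00        84.0973       336.3892
  5       100.00        80.5337       402.6684
  6       100.00        77.1211       462.7265
  7       100.00        73.8531       516.9716
  8     2,100.00     1,485.1948    11,881.5585
  Σ                  2,076.0857    14,142.9417
P = 2,076.0857; Macaulay duration = 14,142.9417 / 2,076.0857 = 6.81231 half-year periods = 3.40616 years.
Modified duration = D_Mac / (1 + y) = 3.40616 / 1.04425 = 3.26182 years.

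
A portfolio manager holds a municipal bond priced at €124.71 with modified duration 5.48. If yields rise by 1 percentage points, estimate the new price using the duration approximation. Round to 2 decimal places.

€117.88

Duration approximation: ΔP/P ≈ -D_mod · Δy = -5.48 × (+0.01) = -0.054800.
New price ≈ 124.71 × (1 - 0.054800) = 117.875892.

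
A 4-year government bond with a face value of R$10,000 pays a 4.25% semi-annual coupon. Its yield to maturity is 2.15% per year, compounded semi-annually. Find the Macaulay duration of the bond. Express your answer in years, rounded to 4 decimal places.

3.7332 years

Periodic yield y = 0.01075. Discount each cash flow and weight by its period:
  t   CF        PV=CF/(1+0.01075)^t    t·PV
  1       212.50       210.2399       210.2399
  2       212.50       208.0039       416.0078
  3       212.50       205.7916       617.3749
  4       212.50       203.6029       814.4116
  5       212.50       201.4374     1,007.1872
  6       212.50       199.2950     1,195.7701
  7       212.50       197.1754     1,380.2277
  8    10,212.50     9,375.2330    75,001.8639
  Σ                 10,800.7791    80,643.0829
Price P = Σ PV = 10,800.7791.
Macaulay duration = Σ(t·PV) / P = 80,643.0829 / 10,800.7791 = 7.46641 half-year periods.
In years: 7.46641 / 2 = 3.73321 years.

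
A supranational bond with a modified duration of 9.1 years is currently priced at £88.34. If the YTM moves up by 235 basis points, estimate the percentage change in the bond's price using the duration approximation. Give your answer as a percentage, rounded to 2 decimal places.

-21.39%

Duration approximation: ΔP/P ≈ -D_mod · Δy = -9.1 × (+0.0235) = -0.213850.
As a percentage: -21.3850%.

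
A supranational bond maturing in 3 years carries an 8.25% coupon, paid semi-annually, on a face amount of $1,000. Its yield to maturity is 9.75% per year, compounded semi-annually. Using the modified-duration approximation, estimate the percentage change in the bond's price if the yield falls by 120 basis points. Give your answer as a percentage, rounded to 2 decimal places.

+3.10%

Periodic yield y = 0.04875. Modified duration first:
  t   CF        PV=CF/(1+0.04875)^t    t·PV
  1        41.25        39.3325        39.3325
  2        41.25        37.5042        75.0084
  3        41.25        35.7609       107.2826
  4        41.25        34.0986       136.3942
  5        41.25        32.5135       162.5676
  6     1,041.25       782.5700     4,695.4197
  Σ                    961.7797     5,216.0052
P = 961.7797; D_Mac = 5.42328 half-year periods = 2.71164 yrs; D_mod = 2.71164/(1+0.04875) = 2.58559 yrs.
ΔP/P ≈ -D_mod · Δy = -2.58559 × (-0.012) = +0.031027 = +3.1027%.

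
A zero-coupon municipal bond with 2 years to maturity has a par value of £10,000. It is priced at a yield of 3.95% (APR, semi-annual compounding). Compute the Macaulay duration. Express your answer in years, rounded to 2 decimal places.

A zero-coupon bond has a single cash flow at maturity, so its Macaulay duration equals its maturity: 2 years.
(Equivalently: 4 semi-annual periods ÷ 2 = 2 years.)

2.00 years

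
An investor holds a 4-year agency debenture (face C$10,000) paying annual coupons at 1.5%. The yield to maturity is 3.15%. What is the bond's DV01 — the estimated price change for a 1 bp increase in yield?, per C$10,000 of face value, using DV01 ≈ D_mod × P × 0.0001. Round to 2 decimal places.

Periodic yield y = 0.0315.
  t   CF        PV=CF/(1+0.0315)^t    t·PV
  1       150.00       145.4193       145.4193
  2       150.00       140.9785       281.9569
  3       150.00       136.6733       410.0198
  4    10,150.00     8,965.8014    35,863.2055
  Σ                  9,388.8724    36,700.6015
P = 9,388.8724; D_Mac = 3.90895 yrs; D_mod = 3.78958 yrs.
DV01 ≈ 3.78958 × 9,388.8724 × 0.0001 = 3.557984.

C$3.56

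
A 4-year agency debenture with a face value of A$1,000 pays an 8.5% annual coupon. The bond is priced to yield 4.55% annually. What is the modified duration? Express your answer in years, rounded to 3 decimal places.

3.429 years

Periodic yield y = 0.0455. First find Macaulay duration:
  t   CF        PV=CF/(1+0.0455)^t    t·PV
  1        85.00        81.3008        81.3008
  2        85.00        77.7626       155.5252
  3        85.00        74.3784       223.1352
  4     1,085.00       908.0998     3,632.3993
  Σ                  1,141.5416     4,092.3605
P = 1,141.5416; Macaulay duration = 4,092.3605 / 1,141.5416 = 3.58494 years.
Modified duration = D_Mac / (1 + y) = 3.58494 / 1.0455 = 3.42893 years.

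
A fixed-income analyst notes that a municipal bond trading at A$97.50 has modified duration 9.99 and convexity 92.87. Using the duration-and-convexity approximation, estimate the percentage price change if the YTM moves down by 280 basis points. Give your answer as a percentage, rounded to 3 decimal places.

Duration effect: -D_mod·Δy = -9.99 × (-0.028) = +0.279720
Convexity effect: ½·C·(Δy)² = 0.5 × 92.87 × (-0.028)² = +0.03640504
ΔP/P ≈ +0.279720 + 0.03640504 = +0.31612504
= +31.612504%.

+31.613%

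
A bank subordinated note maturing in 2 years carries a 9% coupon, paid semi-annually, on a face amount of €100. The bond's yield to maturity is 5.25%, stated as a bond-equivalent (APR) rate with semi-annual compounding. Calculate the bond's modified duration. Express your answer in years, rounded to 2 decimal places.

1.83 years

Periodic yield y = 0.02625. First find Macaulay duration:
  t   CF        PV=CF/(1+0.02625)^t    t·PV
  1         4.50         4.3849         4.3849
  2         4.50         4.2727         8.5455
  3         4.50         4.1634        12.4903
  4       104.50        94.2114       376.8457
  Σ                    107.0325       402.2664
P = 107.0325; Macaulay duration = 402.2664 / 107.0325 = 3.75836 half-year periods = 1.87918 years.
Modified duration = D_Mac / (1 + y) = 1.87918 / 1.02625 = 1.83111 years.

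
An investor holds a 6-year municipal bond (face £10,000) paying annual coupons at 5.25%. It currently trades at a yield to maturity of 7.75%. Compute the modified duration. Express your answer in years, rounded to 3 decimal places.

Periodic yield y = 0.0775. First find Macaulay duration:
  t   CF        PV=CF/(1+0.0775)^t    t·PV
  1       525.00       487.2390       487.2390
  2       525.00       452.1939       904.3879
  3       525.00       419.6696     1,259.0087
  4       525.00       389.4845     1,557.9380
  5       525.00       361.4705     1,807.3527
  6    10,525.00     6,725.4048    40,352.4290
  Σ                  8,835.4624    46,368.3553
P = 8,835.4624; Macaulay duration = 46,368.3553 / 8,835.4624 = 5.24798 years.
Modified duration = D_Mac / (1 + y) = 5.24798 / 1.0775 = 4.87052 years.

4.871 years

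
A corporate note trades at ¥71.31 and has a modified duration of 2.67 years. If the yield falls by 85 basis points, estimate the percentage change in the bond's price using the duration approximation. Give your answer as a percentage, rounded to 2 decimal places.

Duration approximation: ΔP/P ≈ -D_mod · Δy = -2.67 × (-0.0085) = +0.022695.
As a percentage: +2.2695%.

+2.27%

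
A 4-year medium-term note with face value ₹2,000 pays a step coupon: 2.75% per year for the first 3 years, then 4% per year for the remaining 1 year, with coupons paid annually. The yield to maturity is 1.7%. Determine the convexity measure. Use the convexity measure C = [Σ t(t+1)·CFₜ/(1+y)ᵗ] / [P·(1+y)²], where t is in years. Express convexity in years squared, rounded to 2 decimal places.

With y = 0.017:
  t   CF        PV=CF/(1+0.017)^t    t·PV        t(t+1)·PV
  1        55.00        54.0806        54.0806         108.1613
  2        55.00        53.1766       106.3533         319.0598
  3        55.00        52.2877       156.8632         627.4528
  4     2,080.00     1,944.3727     7,777.4910      38,887.4548
  Σ                  2,103.9177     8,094.7880      39,942.1286
P = 2,103.9177.
Convexity = Σ t(t+1)·PV / [P·(1+y)²] = 39,942.1286 / (2,103.9177 × 1.034289) = 18.35526.

18.36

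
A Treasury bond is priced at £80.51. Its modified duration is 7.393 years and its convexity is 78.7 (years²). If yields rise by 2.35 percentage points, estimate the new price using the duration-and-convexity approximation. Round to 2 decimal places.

Duration effect: -D_mod·Δy = -7.393 × (+0.0235) = -0.1737355
Convexity effect: ½·C·(Δy)² = 0.5 × 78.7 × (0.0235)² = +0.0217310375
ΔP/P ≈ -0.1737355 + 0.0217310375 = -0.1520044625
New price ≈ 80.51 × (1 - 0.1520044625) = 68.272120724125.

£68.27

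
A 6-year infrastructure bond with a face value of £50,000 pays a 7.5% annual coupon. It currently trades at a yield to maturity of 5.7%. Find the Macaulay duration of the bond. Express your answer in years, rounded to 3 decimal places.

5.090 years

Periodic yield y = 0.057. Discount each cash flow and weight by its year:
  t   CF        PV=CF/(1+0.057)^t    t·PV
  1     3,750.00     3,547.7767     3,547.7767
  2     3,750.00     3,356.4586     6,712.9172
  3     3,750.00     3,175.4575     9,526.3725
  4     3,750.00     3,004.2171    12,016.8685
  5     3,750.00     2,842.2111    14,211.0555
  6    53,750.00    38,541.4939   231,248.9637
  Σ                 54,467.6150   277,263.9541
Price P = Σ PV = 54,467.6150.
Macaulay duration = Σ(t·PV) / P = 277,263.9541 / 54,467.6150 = 5.09044 years.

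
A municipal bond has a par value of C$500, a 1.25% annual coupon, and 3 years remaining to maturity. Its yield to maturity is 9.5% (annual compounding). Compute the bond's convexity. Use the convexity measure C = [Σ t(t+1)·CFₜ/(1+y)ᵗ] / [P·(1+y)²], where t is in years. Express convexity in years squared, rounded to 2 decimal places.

With y = 0.095:
  t   CF        PV=CF/(1+0.095)^t    t·PV        t(t+1)·PV
  1         6.25         5.7078         5.7078          11.4155
  2         6.25         5.2126        10.4251          31.2754
  3       506.25       385.5873     1,156.7618       4,627.0471
  Σ                    396.5076     1,172.8947       4,669.7381
P = 396.5076.
Convexity = Σ t(t+1)·PV / [P·(1+y)²] = 4,669.7381 / (396.5076 × 1.199025) = 9.82229.

9.82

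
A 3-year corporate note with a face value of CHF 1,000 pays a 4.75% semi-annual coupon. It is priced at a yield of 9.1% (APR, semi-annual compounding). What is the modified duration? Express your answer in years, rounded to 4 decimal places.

Periodic yield y = 0.0455. First find Macaulay duration:
  t   CF        PV=CF/(1+0.0455)^t    t·PV
  1        23.75        22.7164        22.7164
  2        23.75        21.7278        43.4556
  3        23.75        20.7822        62.3466
  4        23.75        19.8778        79.5110
  5        23.75        19.0127        95.0634
  6     1,023.75       783.8802     4,703.2812
  Σ                    887.9970     5,006.3742
P = 887.9970; Macaulay duration = 5,006.3742 / 887.9970 = 5.63783 half-year periods = 2.81891 years.
Modified duration = D_Mac / (1 + y) = 2.81891 / 1.0455 = 2.69624 years.

2.6962 years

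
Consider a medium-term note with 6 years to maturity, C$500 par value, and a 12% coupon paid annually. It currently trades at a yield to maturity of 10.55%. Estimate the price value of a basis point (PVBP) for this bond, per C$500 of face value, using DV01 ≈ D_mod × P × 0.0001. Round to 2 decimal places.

Periodic yield y = 0.1055.
  t   CF        PV=CF/(1+0.1055)^t    t·PV
  1        60.00        54.2741        54.2741
  2        60.00        49.0946        98.1892
  3        60.00        44.4094       133.2282
  4        60.00        40.1713       160.6853
  5        60.00        36.3377       181.6885
  6       560.00       306.7860     1,840.7160
  Σ                    531.0731     2,468.7814
P = 531.0731; D_Mac = 4.64867 yrs; D_mod = 4.20503 yrs.
DV01 ≈ 4.20503 × 531.0731 × 0.0001 = 0.223318.

C$0.22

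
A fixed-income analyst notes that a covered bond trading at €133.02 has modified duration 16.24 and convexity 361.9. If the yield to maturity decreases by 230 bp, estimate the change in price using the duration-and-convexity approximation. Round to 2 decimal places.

+€62.42

Duration effect: -D_mod·Δy = -16.24 × (-0.023) = +0.373520
Convexity effect: ½·C·(Δy)² = 0.5 × 361.9 × (-0.023)² = +0.09572255
ΔP/P ≈ +0.373520 + 0.09572255 = +0.46924255
ΔP ≈ 133.02 × (+0.46924255) = +62.418644001.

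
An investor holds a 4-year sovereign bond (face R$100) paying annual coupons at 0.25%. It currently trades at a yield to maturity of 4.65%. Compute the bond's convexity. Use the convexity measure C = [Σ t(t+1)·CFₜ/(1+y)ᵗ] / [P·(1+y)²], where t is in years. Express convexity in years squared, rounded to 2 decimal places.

With y = 0.0465:
  t   CF        PV=CF/(1+0.0465)^t    t·PV        t(t+1)·PV
  1         0.25         0.2389         0.2389           0.4778
  2         0.25         0.2283         0.4566           1.3697
  3         0.25         0.2181         0.6544           2.6176
  4       100.25        83.5848       334.3393       1,671.6966
  Σ                     84.2701       335.6892       1,676.1616
P = 84.2701.
Convexity = Σ t(t+1)·PV / [P·(1+y)²] = 1,676.1616 / (84.2701 × 1.095162) = 18.16200.

18.16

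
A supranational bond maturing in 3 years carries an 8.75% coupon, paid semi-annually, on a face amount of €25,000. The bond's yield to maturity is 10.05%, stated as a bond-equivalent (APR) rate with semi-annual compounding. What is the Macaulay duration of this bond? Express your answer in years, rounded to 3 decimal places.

2.697 years

Periodic yield y = 0.05025. Discount each cash flow and weight by its period:
  t   CF        PV=CF/(1+0.05025)^t    t·PV
  1     1,093.75     1,041.4187     1,041.4187
  2     1,093.75       991.5912     1,983.1825
  3     1,093.75       944.1478     2,832.4435
  4     1,093.75       898.9744     3,595.8974
  5     1,093.75       855.9623     4,279.8113
  6    26,093.75    19,443.7647   116,662.5880
  Σ                 24,175.8591   130,395.3414
Price P = Σ PV = 24,175.8591.
Macaulay duration = Σ(t·PV) / P = 130,395.3414 / 24,175.8591 = 5.39362 half-year periods.
In years: 5.39362 / 2 = 2.69681 years.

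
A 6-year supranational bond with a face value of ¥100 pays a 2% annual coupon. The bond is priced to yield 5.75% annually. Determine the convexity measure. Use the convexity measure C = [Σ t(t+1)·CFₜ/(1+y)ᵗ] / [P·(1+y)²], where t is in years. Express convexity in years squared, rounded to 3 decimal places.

34.876

With y = 0.0575:
  t   CF        PV=CF/(1+0.0575)^t    t·PV        t(t+1)·PV
  1         2.00         1.8913         1.8913           3.7825
  2         2.00         1.7884         3.5768          10.7305
  3         2.00         1.6912         5.0735          20.2941
  4         2.00         1.5992         6.3969          31.9844
  5         2.00         1.5123         7.5613          45.3680
  6       102.00        72.9320       437.5918       3,063.1425
  Σ                     81.4143       462.0916       3,175.3021
P = 81.4143.
Convexity = Σ t(t+1)·PV / [P·(1+y)²] = 3,175.3021 / (81.4143 × 1.118306) = 34.87575.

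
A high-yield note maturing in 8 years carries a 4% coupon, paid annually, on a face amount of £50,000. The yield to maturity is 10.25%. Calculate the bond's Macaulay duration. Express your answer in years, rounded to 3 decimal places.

6.734 years

Periodic yield y = 0.1025. Discount each cash flow and weight by its year:
  t   CF        PV=CF/(1+0.1025)^t    t·PV
  1     2,000.00     1,814.0590     1,814.0590
  2     2,000.00     1,645.4049     3,290.8099
  3     2,000.00     1,492.4308     4,477.2924
  4     2,000.00     1,353.6787     5,414.7149
  5     2,000.00     1,227.8265     6,139.1325
  6     2,000.00     1,113.6748     6,682.0490
  7     2,000.00     1,010.1359     7,070.9513
  8    52,000.00    23,821.7991   190,574.3931
  Σ                 33,479.0098   225,463.4022
Price P = Σ PV = 33,479.0098.
Macaulay duration = Σ(t·PV) / P = 225,463.4022 / 33,479.0098 = 6.73447 years.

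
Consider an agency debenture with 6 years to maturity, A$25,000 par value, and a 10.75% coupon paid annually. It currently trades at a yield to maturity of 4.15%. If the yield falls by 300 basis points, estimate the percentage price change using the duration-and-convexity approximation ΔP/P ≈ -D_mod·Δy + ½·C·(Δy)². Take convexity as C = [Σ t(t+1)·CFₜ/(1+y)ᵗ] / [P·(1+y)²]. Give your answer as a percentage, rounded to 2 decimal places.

+15.46%

With y = 0.0415:
  t   CF        PV=CF/(1+0.0415)^t    t·PV        t(t+1)·PV
  1     2,687.50     2,580.4129     2,580.4129       5,160.8257
  2     2,687.50     2,477.5928     4,955.1855      14,865.5566
  3     2,687.50     2,378.8697     7,136.6090      28,546.4361
  4     2,687.50     2,284.0803     9,136.3214      45,681.6068
  5     2,687.50     2,193.0680    10,965.3401      65,792.0405
  6    27,687.50    21,693.4237   130,160.5420     911,123.7937
  Σ                 33,607.4473   164,934.4108   1,071,170.2595
P = 33,607.4473; D_Mac = 4.90767 yrs; D_mod = 4.71212 yrs; C = 29.38356.
Duration effect: -4.71212 × (-0.03) = +0.141364
Convexity effect: 0.5 × 29.38356 × (-0.03)² = +0.0132226
ΔP/P ≈ +0.141364 + 0.0132226 = +0.154586 = +15.4586%.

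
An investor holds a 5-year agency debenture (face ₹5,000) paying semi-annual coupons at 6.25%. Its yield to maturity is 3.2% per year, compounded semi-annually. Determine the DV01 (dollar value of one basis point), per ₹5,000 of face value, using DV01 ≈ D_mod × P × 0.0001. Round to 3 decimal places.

Periodic yield y = 0.016.
  t   CF        PV=CF/(1+0.016)^t    t·PV
  1       156.25       153.7894       153.7894
  2       156.25       151.3675       302.7350
  3       156.25       148.9838       446.9513
  4       156.25       146.6375       586.5502
  5       156.25       144.3283       721.6415
  6       156.25       142.0554       852.3325
  7       156.25       139.8183       978.7282
  8       156.25       137.6165     1,100.9316
  9       156.25       135.4493     1,219.0434
  10    5,156.25     4,399.4348    43,994.3481
  Σ                  5,699.4807    50,357.0510
P = 5,699.4807; D_Mac = 8.83538 half-year periods = 4.41769 yrs; D_mod = 4.34812 yrs.
DV01 ≈ 4.34812 × 5,699.4807 × 0.0001 = 2.478201.

₹2.478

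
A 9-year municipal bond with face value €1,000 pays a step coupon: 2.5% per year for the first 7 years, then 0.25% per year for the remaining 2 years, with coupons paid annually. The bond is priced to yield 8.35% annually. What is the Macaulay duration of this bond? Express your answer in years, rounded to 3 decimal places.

Periodic yield y = 0.0835. Discount each cash flow and weight by its year:
  t   CF        PV=CF/(1+0.0835)^t    t·PV
  1        25.00        23.0734        23.0734
  2        25.00        21.2952        42.5904
  3        25.00        19.6541        58.9623
  4        25.00        18.1395        72.5578
  5        25.00        16.7415        83.7077
  6        25.00        15.4514        92.7081
  7        25.00        14.2606        99.8242
  8         2.50         1.3162        10.5293
  9     1,002.50       487.1067     4,383.9607
  Σ                    617.0385     4,867.9139
Price P = Σ PV = 617.0385.
Macaulay duration = Σ(t·PV) / P = 4,867.9139 / 617.0385 = 7.88916 years.

7.889 years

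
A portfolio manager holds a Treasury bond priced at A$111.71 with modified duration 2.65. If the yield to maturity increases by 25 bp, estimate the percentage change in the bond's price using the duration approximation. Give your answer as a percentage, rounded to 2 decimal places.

-0.66%

Duration approximation: ΔP/P ≈ -D_mod · Δy = -2.65 × (+0.0025) = -0.006625.
As a percentage: -0.6625%.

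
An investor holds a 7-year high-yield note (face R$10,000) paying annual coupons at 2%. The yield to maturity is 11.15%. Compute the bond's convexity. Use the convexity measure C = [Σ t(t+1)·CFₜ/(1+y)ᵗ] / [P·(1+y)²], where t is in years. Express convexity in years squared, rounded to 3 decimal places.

With y = 0.1115:
  t   CF        PV=CF/(1+0.1115)^t    t·PV        t(t+1)·PV
  1       200.00       179.9370       179.9370         359.8740
  2       200.00       161.8867       323.7733         971.3200
  3       200.00       145.6470       436.9411       1,747.7642
  4       200.00       131.0365       524.1458       2,620.7291
  5       200.00       117.8915       589.4577       3,536.7464
  6       200.00       106.0653       636.3916       4,454.7413
  7    10,200.00     4,866.6925    34,066.8472     272,534.7776
  Σ                  5,709.1564    36,757.4937     286,225.9524
P = 5,709.1564.
Convexity = Σ t(t+1)·PV / [P·(1+y)²] = 286,225.9524 / (5,709.1564 × 1.235432) = 40.58057.

40.581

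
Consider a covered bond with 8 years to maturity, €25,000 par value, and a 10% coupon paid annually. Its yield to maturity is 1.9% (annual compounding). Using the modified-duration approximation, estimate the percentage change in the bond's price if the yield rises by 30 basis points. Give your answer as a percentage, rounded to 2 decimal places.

-1.87%

Periodic yield y = 0.019. Modified duration first:
  t   CF        PV=CF/(1+0.019)^t    t·PV
  1     2,500.00     2,453.3857     2,453.3857
  2     2,500.00     2,407.6405     4,815.2810
  3     2,500.00     2,362.7483     7,088.2449
  4     2,500.00     2,318.6931     9,274.7725
  5     2,500.00     2,275.4594    11,377.2969
  6     2,500.00     2,233.0318    13,398.1907
  7     2,500.00     2,191.3953    15,339.7669
  8    27,500.00    23,655.8862   189,247.0894
  Σ                 39,898.2402   252,994.0279
P = 39,898.2402; D_Mac = 6.34098 yrs; D_mod = 6.34098/(1+0.019) = 6.22275 yrs.
ΔP/P ≈ -D_mod · Δy = -6.22275 × (+0.003) = -0.018668 = -1.8668%.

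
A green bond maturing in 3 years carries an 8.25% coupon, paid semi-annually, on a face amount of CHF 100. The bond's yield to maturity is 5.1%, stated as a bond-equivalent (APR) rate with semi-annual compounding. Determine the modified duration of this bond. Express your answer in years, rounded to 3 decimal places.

2.663 years

Periodic yield y = 0.0255. First find Macaulay duration:
  t   CF        PV=CF/(1+0.0255)^t    t·PV
  1        4.125         4.0224         4.0224
  2        4.125         3.9224         7.8448
  3        4.125         3.8249        11.4746
  4        4.125         3.7298        14.9191
  5        4.125         3.6370        18.1851
  6      104.125        89.5243       537.1459
  Σ                    108.6608       593.5919
P = 108.6608; Macaulay duration = 593.5919 / 108.6608 = 5.46280 half-year periods = 2.73140 years.
Modified duration = D_Mac / (1 + y) = 2.73140 / 1.0255 = 2.66348 years.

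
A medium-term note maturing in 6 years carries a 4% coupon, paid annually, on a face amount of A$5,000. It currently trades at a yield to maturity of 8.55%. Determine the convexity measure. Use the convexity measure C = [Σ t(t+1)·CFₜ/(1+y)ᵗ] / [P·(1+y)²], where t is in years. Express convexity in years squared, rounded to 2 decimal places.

30.74

With y = 0.0855:
  t   CF        PV=CF/(1+0.0855)^t    t·PV        t(t+1)·PV
  1       200.00       184.2469       184.2469         368.4938
  2       200.00       169.7346       339.4692       1,018.4075
  3       200.00       156.3653       469.0960       1,876.3842
  4       200.00       144.0491       576.1966       2,880.9829
  5       200.00       132.7030       663.5152       3,981.0911
  6     5,200.00     3,178.5158    19,071.0949     133,497.6643
  Σ                  3,965.6148    21,303.6188     143,623.0237
P = 3,965.6148.
Convexity = Σ t(t+1)·PV / [P·(1+y)²] = 143,623.0237 / (3,965.6148 × 1.178310) = 30.73646.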